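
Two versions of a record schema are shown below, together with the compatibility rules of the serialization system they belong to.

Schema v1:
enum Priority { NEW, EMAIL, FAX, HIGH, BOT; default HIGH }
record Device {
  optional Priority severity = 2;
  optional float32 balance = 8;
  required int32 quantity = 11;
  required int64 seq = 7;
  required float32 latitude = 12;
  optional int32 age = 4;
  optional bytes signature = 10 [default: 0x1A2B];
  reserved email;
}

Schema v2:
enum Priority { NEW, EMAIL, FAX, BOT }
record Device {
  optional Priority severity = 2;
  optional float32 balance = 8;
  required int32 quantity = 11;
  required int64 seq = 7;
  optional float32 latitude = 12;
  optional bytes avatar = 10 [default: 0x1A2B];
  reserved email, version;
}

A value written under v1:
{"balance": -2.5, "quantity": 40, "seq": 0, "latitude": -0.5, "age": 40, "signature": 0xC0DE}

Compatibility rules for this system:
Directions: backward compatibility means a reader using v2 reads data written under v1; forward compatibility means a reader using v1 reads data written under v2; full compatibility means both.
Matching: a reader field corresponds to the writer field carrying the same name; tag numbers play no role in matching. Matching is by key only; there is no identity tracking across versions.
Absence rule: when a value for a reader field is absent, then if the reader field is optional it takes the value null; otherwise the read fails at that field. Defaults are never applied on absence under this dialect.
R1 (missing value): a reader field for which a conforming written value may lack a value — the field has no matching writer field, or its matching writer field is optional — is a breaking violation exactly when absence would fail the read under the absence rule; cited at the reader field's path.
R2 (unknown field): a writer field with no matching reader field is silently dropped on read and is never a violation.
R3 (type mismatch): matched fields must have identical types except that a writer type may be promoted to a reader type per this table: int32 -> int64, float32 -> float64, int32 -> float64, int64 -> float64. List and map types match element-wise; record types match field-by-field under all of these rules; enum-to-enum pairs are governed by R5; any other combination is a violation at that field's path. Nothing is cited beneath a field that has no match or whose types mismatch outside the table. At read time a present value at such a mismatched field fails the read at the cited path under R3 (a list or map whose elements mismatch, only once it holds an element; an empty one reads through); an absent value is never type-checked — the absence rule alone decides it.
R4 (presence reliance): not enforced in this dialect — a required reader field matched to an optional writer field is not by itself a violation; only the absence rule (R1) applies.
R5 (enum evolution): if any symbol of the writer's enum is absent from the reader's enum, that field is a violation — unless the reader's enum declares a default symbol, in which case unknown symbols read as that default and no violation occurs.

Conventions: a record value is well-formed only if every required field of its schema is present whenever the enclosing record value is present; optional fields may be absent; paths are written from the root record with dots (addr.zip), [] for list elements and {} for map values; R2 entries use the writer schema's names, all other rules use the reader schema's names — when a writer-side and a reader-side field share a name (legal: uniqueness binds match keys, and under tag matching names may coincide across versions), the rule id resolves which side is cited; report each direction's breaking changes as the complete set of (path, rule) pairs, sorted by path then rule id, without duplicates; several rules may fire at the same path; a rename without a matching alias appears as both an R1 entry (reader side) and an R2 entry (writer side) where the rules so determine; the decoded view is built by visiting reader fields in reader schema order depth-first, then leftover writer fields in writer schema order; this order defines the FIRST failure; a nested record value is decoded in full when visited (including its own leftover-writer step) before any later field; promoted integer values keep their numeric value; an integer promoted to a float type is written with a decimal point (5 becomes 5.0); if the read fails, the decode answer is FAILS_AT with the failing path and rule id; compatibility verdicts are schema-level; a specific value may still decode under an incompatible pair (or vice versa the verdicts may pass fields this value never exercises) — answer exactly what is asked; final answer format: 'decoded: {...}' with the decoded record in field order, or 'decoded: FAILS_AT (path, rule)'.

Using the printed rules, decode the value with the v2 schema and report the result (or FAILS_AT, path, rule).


each type pair in Device: writer, then reader
decode (reader v2):
  severity := null (not supplied -> null)
  balance := -2.5
  quantity := 40
  seq := 0
  latitude := -0.5
  avatar := null (not supplied -> null)
  writer age: unmatched, discarded
  writer signature: unmatched, discarded
  => decoded: {"severity": null, "balance": -2.5, "quantity": 40, "seq": 0, "latitude": -0.5, "avatar": null}
remaining Device differences; none change what is asked:
  field latitude in record Device: required changed to optional -> a verdict-level change on Device — the shown value reads the same
  enum Priority (field severity in record Device): symbol HIGH removed (it was the default; the default is cleared) -> a verdict-level change on Device — the shown value reads the same

decoded: {"severity": null, "balance": -2.5, "quantity": 40, "seq": 0, "latitude": -0.5, "avatar": null}


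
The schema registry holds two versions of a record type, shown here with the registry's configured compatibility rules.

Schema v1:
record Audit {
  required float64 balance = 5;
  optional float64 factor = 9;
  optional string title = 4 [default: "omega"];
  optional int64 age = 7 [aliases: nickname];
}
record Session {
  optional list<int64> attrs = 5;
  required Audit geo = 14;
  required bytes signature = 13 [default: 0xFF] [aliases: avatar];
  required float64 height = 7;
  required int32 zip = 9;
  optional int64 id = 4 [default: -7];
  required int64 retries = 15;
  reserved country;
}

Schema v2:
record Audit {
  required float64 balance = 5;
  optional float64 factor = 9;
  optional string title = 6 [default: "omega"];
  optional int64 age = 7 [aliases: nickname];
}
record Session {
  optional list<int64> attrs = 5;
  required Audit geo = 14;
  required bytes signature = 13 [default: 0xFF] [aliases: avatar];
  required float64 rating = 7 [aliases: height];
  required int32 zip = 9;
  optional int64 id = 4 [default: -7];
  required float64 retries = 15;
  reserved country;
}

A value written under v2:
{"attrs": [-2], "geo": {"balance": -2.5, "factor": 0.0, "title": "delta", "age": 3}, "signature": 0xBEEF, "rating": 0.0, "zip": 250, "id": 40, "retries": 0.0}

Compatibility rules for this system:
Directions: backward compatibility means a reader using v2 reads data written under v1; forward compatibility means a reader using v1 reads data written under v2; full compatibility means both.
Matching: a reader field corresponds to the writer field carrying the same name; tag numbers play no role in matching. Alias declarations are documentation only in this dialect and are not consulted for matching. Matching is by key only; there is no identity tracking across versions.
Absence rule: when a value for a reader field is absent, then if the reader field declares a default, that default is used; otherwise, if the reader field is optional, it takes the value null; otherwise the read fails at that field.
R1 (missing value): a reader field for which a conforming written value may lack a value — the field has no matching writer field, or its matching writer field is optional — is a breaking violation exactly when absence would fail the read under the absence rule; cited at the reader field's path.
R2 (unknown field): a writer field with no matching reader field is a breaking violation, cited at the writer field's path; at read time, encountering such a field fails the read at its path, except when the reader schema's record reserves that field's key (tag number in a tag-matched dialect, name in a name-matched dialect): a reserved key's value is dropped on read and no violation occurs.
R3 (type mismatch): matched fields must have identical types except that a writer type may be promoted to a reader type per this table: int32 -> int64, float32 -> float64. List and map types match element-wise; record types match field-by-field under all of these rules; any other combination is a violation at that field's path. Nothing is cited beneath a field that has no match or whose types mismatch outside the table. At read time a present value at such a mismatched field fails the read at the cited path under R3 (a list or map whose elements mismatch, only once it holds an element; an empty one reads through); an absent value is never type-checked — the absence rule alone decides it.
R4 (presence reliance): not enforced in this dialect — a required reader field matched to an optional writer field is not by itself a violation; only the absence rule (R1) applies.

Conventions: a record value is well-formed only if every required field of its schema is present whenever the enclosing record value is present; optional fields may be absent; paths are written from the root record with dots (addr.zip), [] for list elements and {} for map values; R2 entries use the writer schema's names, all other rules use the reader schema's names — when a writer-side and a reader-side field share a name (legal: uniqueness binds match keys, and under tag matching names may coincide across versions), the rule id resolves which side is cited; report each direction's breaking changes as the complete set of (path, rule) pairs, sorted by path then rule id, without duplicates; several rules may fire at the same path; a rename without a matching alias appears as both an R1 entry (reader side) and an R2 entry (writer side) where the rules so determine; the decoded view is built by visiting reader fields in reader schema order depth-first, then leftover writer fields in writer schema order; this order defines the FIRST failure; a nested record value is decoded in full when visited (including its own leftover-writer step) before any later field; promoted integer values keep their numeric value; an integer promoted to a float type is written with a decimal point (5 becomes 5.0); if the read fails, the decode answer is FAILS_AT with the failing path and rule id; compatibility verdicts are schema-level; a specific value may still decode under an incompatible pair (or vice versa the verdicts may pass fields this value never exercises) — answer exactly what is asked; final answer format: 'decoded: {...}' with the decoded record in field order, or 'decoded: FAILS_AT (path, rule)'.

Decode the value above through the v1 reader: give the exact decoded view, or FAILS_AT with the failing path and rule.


decoded: FAILS_AT (height, R1)

in Session below, arrows point writer -> reader
migrating the Session value to v1:
  attrs := [-2]
  geo.balance := -2.5
  geo.factor := 0.0
  geo.title := "delta"
  geo.age := 3
  signature := 0xBEEF
  read fails at height under R1 (no fill)
  => FAILS_AT (height, R1)
diffs on Session not affecting the asked answer:
  field retries in record Session: type int64 changed to float64 -> shifts the Session verdicts, not this decode
  field title in record Audit: tag 4 changed to 6 -> triggers nothing under the printed rules; the Session answer is the same either way


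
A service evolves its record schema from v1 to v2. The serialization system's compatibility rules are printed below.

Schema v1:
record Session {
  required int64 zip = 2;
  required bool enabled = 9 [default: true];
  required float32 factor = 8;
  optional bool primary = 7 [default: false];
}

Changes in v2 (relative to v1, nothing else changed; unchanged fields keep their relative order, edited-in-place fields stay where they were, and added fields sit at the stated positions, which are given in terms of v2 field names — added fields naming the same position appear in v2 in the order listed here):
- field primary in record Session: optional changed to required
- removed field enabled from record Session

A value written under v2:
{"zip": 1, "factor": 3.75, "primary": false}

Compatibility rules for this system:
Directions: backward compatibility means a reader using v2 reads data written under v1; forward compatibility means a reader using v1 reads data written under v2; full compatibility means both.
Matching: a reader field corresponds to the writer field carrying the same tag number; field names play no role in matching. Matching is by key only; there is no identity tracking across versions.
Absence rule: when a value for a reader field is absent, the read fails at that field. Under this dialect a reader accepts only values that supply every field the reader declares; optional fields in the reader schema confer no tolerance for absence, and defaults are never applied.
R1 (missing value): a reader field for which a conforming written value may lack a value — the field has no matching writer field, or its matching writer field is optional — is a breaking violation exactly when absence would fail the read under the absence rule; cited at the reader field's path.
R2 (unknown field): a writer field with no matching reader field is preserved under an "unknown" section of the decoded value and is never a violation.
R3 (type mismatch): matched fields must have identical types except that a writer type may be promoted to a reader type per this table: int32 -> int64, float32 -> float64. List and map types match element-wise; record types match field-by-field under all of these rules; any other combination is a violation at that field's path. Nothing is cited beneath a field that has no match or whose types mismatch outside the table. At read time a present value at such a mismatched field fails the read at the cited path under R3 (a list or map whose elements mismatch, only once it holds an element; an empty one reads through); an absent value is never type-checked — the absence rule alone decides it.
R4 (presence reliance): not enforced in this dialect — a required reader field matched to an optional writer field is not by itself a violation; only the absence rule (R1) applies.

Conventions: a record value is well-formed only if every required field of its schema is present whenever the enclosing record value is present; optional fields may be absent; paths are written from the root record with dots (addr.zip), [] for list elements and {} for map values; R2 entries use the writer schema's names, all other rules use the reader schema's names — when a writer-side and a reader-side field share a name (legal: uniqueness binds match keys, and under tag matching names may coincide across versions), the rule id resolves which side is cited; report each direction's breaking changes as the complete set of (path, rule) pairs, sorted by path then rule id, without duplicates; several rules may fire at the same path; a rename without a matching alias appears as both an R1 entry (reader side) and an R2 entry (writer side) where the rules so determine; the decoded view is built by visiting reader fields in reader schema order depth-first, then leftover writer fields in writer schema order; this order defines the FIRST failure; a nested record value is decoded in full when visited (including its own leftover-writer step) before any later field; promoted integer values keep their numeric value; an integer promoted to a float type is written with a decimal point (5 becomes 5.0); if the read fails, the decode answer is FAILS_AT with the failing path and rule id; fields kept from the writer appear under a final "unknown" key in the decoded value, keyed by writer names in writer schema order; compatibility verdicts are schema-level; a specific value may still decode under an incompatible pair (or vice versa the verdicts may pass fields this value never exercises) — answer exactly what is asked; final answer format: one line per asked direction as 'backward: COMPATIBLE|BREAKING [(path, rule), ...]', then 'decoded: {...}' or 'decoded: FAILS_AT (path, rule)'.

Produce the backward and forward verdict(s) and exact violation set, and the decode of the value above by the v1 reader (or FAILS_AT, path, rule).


backward: BREAKING [(primary, R1)]; forward: BREAKING [(enabled, R1)]; decoded: FAILS_AT (enabled, R1)

each type pair in Session: writer, then reader
backward analysis of Session with v2 as reader and v1 as writer:
  zip: paired with writer zip (int64 -> int64; writer required)
  factor: paired with writer factor (float32 -> float32; writer required)
  primary: paired with writer primary (bool -> bool; writer optional)
  enabled (writer side), unknown to reader
  breaking: (primary, R1)
  => backward: BREAKING (1)
forward analysis of Session with v1 as reader and v2 as writer:
  zip: paired with writer zip (int64 -> int64; writer required)
  enabled: no writer-side match
  factor: paired with writer factor (float32 -> float32; writer required)
  primary: paired with writer primary (bool -> bool; writer required)
  breaking: (enabled, R1)
  => forward: BREAKING (1)
decoding the Session value with the v1 reader:
  zip := 1
  read fails at enabled under R1 (no fill)
  => FAILS_AT (enabled, R1)


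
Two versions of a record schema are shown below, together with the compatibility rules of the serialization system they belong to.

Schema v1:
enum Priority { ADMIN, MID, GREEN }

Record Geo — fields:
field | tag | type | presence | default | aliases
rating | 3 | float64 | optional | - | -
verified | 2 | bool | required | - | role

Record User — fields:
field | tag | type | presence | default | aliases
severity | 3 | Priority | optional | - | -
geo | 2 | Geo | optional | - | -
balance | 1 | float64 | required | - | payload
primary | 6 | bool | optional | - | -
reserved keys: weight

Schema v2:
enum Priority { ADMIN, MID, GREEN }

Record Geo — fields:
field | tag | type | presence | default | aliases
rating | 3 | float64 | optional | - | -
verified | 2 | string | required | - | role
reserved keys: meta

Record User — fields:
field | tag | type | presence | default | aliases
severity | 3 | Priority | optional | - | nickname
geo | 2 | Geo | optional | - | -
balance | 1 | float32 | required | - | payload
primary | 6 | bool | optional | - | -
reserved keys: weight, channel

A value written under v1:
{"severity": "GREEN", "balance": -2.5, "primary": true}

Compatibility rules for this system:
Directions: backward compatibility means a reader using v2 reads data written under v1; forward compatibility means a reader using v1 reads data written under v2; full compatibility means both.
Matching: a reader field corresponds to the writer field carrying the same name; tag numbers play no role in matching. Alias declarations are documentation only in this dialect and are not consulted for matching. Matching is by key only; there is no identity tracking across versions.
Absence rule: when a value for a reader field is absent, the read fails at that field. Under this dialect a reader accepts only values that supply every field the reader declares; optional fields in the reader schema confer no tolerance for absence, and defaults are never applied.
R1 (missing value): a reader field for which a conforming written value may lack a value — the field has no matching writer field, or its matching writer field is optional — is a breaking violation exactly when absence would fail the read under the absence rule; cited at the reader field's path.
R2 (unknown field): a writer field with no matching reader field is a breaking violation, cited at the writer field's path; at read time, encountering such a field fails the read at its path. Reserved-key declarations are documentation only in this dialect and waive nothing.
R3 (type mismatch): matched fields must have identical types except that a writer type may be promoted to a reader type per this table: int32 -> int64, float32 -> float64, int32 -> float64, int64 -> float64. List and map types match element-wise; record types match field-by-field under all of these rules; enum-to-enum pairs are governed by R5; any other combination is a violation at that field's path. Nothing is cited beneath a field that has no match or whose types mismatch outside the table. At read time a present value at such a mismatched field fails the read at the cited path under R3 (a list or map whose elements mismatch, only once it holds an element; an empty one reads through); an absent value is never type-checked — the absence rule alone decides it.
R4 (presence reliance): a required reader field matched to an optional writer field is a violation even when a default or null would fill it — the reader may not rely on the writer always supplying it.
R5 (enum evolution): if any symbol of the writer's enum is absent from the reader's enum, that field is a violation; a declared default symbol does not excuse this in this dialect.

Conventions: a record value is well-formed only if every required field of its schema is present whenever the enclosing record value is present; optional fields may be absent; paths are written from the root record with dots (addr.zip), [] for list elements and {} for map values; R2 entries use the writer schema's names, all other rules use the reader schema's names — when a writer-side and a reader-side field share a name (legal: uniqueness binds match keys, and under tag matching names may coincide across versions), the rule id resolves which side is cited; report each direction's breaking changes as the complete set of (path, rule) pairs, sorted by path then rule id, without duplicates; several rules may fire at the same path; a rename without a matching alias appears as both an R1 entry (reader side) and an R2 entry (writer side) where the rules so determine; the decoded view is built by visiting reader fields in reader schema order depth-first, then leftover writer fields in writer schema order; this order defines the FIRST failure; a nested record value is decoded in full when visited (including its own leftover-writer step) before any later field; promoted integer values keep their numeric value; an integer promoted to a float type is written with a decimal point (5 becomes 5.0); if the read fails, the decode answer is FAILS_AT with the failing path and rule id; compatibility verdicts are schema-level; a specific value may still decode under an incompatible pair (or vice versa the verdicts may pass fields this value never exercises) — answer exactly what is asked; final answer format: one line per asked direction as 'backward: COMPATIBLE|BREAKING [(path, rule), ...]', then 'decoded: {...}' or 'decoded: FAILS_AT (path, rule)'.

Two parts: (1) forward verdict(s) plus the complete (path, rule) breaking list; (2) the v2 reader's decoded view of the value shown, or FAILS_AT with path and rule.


forward: BREAKING [(geo, R1), (geo.rating, R1), (geo.verified, R3), (primary, R1), (severity, R1)]; decoded: FAILS_AT (geo, R1)

arrows below run writer -> reader for User
forward on User — v1 reading data written by v2:
  writer optional, Priority -> Priority: reader severity maps from writer severity
  writer optional, Geo -> Geo: reader geo maps from writer geo
  writer required, float32 -> float64: reader balance maps from writer balance
  writer optional, bool -> bool: reader primary maps from writer primary
  writer optional, float64 -> float64: reader geo.rating maps from writer geo.rating
  writer required, string -> bool: reader geo.verified maps from writer geo.verified
  violation R1 at geo
  violation R1 at geo.rating
  violation R3 at geo.verified
  violation R1 at primary
  violation R1 at severity
  => forward: BREAKING (5)
decoding the User value with the v2 reader:
  severity := "GREEN"
  read fails at geo under R1 (no fill)
  => FAILS_AT (geo, R1)
the other User changes do not affect what is asked:
  field balance in record User: type float64 changed to float32 -> fires only in the backward direction of User, which is not asked here


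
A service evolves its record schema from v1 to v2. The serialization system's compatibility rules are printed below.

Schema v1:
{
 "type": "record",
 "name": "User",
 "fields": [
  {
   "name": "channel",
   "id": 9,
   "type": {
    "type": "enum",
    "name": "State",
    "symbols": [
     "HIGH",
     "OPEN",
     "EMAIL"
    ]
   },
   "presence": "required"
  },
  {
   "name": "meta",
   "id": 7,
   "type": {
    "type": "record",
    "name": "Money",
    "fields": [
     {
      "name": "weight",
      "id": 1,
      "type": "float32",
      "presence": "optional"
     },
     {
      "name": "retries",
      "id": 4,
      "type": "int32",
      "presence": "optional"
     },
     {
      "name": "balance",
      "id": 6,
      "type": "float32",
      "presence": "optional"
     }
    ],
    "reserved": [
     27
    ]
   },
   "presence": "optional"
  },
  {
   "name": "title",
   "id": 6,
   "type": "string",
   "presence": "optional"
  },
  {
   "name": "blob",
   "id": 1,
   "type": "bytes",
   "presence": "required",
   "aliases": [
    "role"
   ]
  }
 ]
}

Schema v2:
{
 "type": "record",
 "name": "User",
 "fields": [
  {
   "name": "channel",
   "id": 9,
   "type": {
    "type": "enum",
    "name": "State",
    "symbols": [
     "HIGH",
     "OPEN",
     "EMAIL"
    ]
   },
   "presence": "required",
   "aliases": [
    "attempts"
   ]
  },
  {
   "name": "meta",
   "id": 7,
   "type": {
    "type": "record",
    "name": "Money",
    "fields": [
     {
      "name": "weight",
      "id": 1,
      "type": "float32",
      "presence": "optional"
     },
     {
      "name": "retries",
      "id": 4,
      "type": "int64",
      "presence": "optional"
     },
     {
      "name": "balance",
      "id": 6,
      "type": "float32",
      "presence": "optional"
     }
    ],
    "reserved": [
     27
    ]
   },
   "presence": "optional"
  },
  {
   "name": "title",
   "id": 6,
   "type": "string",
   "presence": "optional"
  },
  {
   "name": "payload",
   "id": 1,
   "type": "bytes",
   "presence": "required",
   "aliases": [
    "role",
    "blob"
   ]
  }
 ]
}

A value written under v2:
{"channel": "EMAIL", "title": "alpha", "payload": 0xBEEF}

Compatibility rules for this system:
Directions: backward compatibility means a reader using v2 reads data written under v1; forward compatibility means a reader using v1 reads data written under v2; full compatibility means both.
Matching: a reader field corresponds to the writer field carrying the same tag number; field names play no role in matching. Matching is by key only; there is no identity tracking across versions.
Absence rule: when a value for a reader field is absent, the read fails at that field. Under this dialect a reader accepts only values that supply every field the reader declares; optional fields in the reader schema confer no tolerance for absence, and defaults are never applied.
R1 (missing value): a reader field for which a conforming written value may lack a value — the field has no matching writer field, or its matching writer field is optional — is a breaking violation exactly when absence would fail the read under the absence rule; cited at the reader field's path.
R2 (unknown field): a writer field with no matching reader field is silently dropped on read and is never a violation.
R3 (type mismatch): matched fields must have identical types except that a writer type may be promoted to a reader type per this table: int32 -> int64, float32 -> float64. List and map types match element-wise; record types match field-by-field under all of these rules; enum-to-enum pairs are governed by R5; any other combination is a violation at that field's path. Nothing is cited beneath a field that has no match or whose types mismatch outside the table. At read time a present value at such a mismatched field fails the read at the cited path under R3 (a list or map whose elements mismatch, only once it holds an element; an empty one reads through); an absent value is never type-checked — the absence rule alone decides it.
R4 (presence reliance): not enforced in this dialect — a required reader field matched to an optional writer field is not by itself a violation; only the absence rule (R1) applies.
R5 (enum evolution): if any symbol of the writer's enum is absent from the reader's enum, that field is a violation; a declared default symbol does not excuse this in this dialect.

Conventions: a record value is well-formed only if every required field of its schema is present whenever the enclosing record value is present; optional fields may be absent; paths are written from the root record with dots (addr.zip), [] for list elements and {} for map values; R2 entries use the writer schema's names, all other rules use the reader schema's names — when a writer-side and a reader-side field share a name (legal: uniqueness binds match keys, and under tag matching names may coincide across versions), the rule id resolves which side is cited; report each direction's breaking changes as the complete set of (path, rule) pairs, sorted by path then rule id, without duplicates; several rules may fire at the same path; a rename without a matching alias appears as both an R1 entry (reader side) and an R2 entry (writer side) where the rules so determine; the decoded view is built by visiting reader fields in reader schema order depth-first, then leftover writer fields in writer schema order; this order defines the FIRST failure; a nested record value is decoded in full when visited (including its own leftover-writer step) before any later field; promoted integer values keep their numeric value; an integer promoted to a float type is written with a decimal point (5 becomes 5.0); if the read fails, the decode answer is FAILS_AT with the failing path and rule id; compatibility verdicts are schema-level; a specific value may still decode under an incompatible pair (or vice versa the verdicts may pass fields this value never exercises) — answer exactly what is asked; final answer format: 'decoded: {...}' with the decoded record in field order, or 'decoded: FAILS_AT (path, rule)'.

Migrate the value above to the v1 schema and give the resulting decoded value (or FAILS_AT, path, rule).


in User below, arrows point writer -> reader
migrating the User value to v1:
  channel := "EMAIL"
  read fails at meta under R1 (no fill)
  => FAILS_AT (meta, R1)
the rest of the User diff is inert for this question:
  renamed field blob to payload in record User (alias blob declared on the renamed field) -> fires no rule on User under this dialect and leaves the result unchanged
  field retries in record Money: type int32 changed to int64 -> schema-level compatibility only; this User value's decode is unchanged

decoded: FAILS_AT (meta, R1)


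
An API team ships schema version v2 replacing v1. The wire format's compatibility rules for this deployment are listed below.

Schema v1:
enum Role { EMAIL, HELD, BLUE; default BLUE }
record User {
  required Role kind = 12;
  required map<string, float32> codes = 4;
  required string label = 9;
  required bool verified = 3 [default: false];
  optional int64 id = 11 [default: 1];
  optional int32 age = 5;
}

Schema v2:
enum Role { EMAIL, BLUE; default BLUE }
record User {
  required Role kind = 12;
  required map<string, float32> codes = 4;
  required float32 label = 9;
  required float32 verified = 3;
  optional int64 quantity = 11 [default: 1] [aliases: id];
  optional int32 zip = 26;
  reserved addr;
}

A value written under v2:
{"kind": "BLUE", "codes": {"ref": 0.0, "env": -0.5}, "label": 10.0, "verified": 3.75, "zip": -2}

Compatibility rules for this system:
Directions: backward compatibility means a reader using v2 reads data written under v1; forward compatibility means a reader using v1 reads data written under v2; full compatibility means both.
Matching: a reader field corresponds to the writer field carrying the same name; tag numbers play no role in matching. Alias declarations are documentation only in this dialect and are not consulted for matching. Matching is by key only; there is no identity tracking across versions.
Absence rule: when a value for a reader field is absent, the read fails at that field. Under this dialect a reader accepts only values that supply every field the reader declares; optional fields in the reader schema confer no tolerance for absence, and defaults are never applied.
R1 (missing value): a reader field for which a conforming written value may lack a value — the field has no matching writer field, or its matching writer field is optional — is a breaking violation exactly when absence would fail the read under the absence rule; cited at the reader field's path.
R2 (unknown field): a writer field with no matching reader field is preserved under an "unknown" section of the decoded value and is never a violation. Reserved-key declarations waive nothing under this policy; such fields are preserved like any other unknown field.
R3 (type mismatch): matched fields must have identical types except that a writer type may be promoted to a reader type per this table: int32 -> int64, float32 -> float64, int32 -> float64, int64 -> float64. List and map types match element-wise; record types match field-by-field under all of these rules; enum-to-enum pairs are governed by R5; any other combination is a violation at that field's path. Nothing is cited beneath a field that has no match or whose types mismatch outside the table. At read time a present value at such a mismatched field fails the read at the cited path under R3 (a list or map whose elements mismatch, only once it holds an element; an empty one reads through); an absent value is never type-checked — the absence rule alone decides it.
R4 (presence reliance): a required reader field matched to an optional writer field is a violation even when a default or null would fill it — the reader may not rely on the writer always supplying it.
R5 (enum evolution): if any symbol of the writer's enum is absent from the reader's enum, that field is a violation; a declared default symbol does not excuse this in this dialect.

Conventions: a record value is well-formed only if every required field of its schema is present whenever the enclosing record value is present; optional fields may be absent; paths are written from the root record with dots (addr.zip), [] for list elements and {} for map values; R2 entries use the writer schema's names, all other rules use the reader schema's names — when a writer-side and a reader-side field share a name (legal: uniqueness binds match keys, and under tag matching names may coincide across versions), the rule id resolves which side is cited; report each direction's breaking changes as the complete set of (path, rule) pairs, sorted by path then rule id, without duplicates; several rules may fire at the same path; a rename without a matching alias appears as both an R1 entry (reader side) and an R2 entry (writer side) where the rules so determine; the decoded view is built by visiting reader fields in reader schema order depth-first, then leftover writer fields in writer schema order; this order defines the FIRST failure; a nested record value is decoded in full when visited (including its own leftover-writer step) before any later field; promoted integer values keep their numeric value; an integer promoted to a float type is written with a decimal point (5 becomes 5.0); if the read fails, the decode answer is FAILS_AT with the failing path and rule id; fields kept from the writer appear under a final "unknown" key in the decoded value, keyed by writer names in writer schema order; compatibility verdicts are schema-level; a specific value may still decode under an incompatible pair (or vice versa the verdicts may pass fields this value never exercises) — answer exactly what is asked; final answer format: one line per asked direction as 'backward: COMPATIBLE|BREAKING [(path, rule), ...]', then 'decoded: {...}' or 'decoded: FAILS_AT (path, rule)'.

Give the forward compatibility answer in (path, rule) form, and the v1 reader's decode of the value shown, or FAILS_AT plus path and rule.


arrows below run writer -> reader for User
forward for User (reader v1, writer v2):
  writer required, Role -> Role: reader kind maps from writer kind
  writer required, map<string, float32> -> map<string, float32>: reader codes maps from writer codes
  writer required, float32 -> string: reader label maps from writer label
  writer required, float32 -> bool: reader verified maps from writer verified
  id: no writer match
  age: no writer match
  quantity (writer side), unknown to reader
  zip (writer side), unknown to reader
  R1 fires at age
  R1 fires at id
  R3 fires at label
  R3 fires at verified
  forward on User therefore BREAKING (4)
decoding the User value with the v1 reader:
  kind := "BLUE"
  codes := {"ref": 0.0, "env": -0.5}
  read fails at label under R3
  => FAILS_AT (label, R3)
ruling out the remaining User differences:
  removed field age from record User -> fires only in the backward direction of User, which is not asked here
  enum Role (field kind in record User): symbol HELD removed -> fires only in the backward direction of User, which is not asked here
  renamed field id to quantity in record User (alias id declared on the renamed field) -> fires only in the backward direction of User, which is not asked here
  added field zip to record User: optional int32, tag 26 (in v2 it sits last) -> fires only in the backward direction of User, which is not asked here

forward: BREAKING [(age, R1), (id, R1), (label, R3), (verified, R3)]; decoded: FAILS_AT (label, R3)


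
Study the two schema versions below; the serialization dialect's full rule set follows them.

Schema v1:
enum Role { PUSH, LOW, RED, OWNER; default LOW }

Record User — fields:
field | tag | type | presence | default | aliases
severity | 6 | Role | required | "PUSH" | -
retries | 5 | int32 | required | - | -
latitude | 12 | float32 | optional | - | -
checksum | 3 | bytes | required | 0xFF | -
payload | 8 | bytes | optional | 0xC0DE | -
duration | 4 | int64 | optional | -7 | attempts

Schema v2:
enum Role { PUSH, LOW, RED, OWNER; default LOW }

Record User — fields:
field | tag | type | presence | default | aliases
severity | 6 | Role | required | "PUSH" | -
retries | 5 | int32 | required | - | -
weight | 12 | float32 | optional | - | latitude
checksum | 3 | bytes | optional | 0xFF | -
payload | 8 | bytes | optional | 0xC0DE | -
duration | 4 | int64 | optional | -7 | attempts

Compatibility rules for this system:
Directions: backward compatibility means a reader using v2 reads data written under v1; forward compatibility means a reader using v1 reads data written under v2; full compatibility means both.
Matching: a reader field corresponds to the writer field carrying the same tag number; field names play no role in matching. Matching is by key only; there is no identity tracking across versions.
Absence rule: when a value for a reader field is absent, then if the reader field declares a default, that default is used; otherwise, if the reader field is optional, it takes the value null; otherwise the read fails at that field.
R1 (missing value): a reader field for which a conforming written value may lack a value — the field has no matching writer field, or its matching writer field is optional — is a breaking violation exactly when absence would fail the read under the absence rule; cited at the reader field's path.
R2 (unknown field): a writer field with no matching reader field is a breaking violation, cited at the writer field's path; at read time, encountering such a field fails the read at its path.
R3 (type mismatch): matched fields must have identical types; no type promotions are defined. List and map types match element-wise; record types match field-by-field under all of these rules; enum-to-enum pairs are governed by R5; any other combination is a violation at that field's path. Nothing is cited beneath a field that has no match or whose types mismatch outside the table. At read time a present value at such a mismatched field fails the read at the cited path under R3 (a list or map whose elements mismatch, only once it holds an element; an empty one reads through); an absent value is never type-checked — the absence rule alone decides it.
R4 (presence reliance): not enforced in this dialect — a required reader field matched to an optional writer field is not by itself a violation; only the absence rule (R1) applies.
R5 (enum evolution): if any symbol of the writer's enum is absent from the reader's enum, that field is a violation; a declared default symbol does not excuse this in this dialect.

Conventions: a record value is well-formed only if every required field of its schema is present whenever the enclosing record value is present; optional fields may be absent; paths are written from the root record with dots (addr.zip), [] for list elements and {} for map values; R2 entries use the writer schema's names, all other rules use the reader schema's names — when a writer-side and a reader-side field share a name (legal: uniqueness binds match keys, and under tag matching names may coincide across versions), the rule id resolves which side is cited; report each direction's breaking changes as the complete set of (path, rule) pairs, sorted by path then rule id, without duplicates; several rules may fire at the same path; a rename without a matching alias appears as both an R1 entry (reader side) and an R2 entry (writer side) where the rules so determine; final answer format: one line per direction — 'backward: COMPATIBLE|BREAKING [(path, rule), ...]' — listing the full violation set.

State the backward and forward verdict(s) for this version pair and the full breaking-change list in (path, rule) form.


backward: COMPATIBLE []; forward: COMPATIBLE []

in User below, arrows point writer -> reader
backward for User (reader v2, writer v1):
  severity <- severity (Role -> Role, writer required)
  retries <- retries (int32 -> int32, writer required)
  weight <- latitude (float32 -> float32, writer optional)
  checksum <- checksum (bytes -> bytes, writer required)
  payload <- payload (bytes -> bytes, writer optional)
  duration <- duration (int64 -> int64, writer optional)
  => no violations; backward on User: COMPATIBLE
forward for User (reader v1, writer v2):
  severity <- severity (Role -> Role, writer required)
  retries <- retries (int32 -> int32, writer required)
  latitude <- weight (float32 -> float32, writer optional)
  checksum <- checksum (bytes -> bytes, writer optional)
  payload <- payload (bytes -> bytes, writer optional)
  duration <- duration (int64 -> int64, writer optional)
  => no violations; forward on User: COMPATIBLE
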